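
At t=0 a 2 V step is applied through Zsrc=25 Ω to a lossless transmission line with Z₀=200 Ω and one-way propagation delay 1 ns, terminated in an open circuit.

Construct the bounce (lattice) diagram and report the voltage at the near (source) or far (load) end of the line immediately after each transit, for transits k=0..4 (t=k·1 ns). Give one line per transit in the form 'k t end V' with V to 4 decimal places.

Γ_L=1.000000, Γ_S=-0.777778; launch V₁=2·200/225=1.777778
k=0 src: V=1.7778
k=1 load: inc=1.777778, refl=1.777778·1.000000=1.7778; V=0.000000+1.777778+1.777778=3.5556
k=2 src: inc=1.777778, refl=1.777778·-0.777778=-1.3827; V=1.777778+1.777778+-1.382716=2.1728
k=3 load: inc=-1.382716, refl=-1.382716·1.000000=-1.3827; V=3.555556+-1.382716+-1.382716=0.7901
k=4 src: inc=-1.382716, refl=-1.382716·-0.777778=1.0754; V=2.172840+-1.382716+1.075446=1.8656

0 0 source 1.7778
1 1 load 3.5556
2 2 source 2.1728
3 3 load 0.7901
4 4 source 1.8656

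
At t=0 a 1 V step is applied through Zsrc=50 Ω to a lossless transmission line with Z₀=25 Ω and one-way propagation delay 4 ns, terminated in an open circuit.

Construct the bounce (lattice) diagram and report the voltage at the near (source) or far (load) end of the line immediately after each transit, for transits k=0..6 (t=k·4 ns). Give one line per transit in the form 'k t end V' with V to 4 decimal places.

Γ_L=1.000000, Γ_S=0.333333; launch V₁=1·25/75=0.333333
k=0 src: V=0.3333
k=1 load: inc=0.333333, refl=0.333333·1.000000=0.3333; V=0.000000+0.333333+0.333333=0.6667
k=2 src: inc=0.333333, refl=0.333333·0.333333=0.1111; V=0.333333+0.333333+0.111111=0.7778
k=3 load: inc=0.111111, refl=0.111111·1.000000=0.1111; V=0.666667+0.111111+0.111111=0.8889
k=4 src: inc=0.111111, refl=0.111111·0.333333=0.0370; V=0.777778+0.111111+0.037037=0.9259
k=5 load: inc=0.037037, refl=0.037037·1.000000=0.0370; V=0.888889+0.037037+0.037037=0.9630
k=6 src: inc=0.037037, refl=0.037037·0.333333=0.0123; V=0.925926+0.037037+0.012346=0.9753

0 0 source 0.3333
1 4 load 0.6667
2 8 source 0.7778
3 12 load 0.8889
4 16 source 0.9259
5 20 load 0.9630
6 24 source 0.9753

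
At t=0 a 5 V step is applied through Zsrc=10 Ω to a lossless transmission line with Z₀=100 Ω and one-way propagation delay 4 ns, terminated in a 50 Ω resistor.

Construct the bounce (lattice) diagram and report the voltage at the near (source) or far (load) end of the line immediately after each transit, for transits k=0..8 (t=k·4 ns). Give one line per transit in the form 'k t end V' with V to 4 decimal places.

Γ_L=-0.333333, Γ_S=-0.818182; launch V₁=5·100/110=4.545455
k=0 src: V=4.5455
k=1 load: inc=4.545455, refl=4.545455·-0.333333=-1.5152; V=0.000000+4.545455+-1.515152=3.0303
k=2 src: inc=-1.515152, refl=-1.515152·-0.818182=1.2397; V=4.545455+-1.515152+1.239669=4.2700
k=3 load: inc=1.239669, refl=1.239669·-0.333333=-0.4132; V=3.030303+1.239669+-0.413223=3.8567
k=4 src: inc=-0.413223, refl=-0.413223·-0.818182=0.3381; V=4.269972+-0.413223+0.338092=4.1948
k=5 load: inc=0.338092, refl=0.338092·-0.333333=-0.1127; V=3.856749+0.338092+-0.112697=4.0821
k=6 src: inc=-0.112697, refl=-0.112697·-0.818182=0.0922; V=4.194841+-0.112697+0.092207=4.1744
k=7 load: inc=0.092207, refl=0.092207·-0.333333=-0.0307; V=4.082144+0.092207+-0.030736=4.1436
k=8 src: inc=-0.030736, refl=-0.030736·-0.818182=0.0251; V=4.174351+-0.030736+0.025147=4.1688

0 0 source 4.5455
1 4 load 3.0303
2 8 source 4.2700
3 12 load 3.8567
4 16 source 4.1948
5 20 load 4.0821
6 24 source 4.1744
7 28 load 4.1436
8 32 source 4.1688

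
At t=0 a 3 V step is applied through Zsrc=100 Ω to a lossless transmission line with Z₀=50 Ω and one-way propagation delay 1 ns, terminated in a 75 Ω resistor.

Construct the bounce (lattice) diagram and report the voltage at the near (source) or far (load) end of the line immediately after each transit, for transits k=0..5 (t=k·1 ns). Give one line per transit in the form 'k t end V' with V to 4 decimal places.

0 0 source 1.0000
1 1 load 1.2000
2 2 source 1.2667
3 3 load 1.2800
4 4 source 1.2844
5 5 load 1.2853

Γ_L=0.200000, Γ_S=0.333333; launch V₁=3·50/150=1.000000
k=0 src: V=1.0000
k=1 load: inc=1.000000, refl=1.000000·0.200000=0.2000; V=0.000000+1.000000+0.200000=1.2000
k=2 src: inc=0.200000, refl=0.200000·0.333333=0.0667; V=1.000000+0.200000+0.066667=1.2667
k=3 load: inc=0.066667, refl=0.066667·0.200000=0.0133; V=1.200000+0.066667+0.013333=1.2800
k=4 src: inc=0.013333, refl=0.013333·0.333333=0.0044; V=1.266667+0.013333+0.004444=1.2844
k=5 load: inc=0.004444, refl=0.004444·0.200000=0.0009; V=1.280000+0.004444+0.000889=1.2853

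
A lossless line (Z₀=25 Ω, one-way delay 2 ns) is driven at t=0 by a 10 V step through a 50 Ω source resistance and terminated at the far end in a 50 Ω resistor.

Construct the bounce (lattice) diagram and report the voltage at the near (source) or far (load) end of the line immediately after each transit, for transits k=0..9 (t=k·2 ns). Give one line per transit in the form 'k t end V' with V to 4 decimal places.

0 0 source 3.3333
1 2 load 4.4444
2 4 source 4.8148
3 6 load 4.9383
4 8 source 4.9794
5 10 load 4.9931
6 12 source 4.9977
7 14 load 4.9992
8 16 source 4.9997
9 18 load 4.9999

Γ_L=0.333333, Γ_S=0.333333; launch V₁=10·25/75=3.333333
k=0 src: V=3.3333
k=1 load: inc=3.333333, refl=3.333333·0.333333=1.1111; V=0.000000+3.333333+1.111111=4.4444
k=2 src: inc=1.111111, refl=1.111111·0.333333=0.3704; V=3.333333+1.111111+0.370370=4.8148
k=3 load: inc=0.370370, refl=0.370370·0.333333=0.1235; V=4.444444+0.370370+0.123457=4.9383
k=4 src: inc=0.123457, refl=0.123457·0.333333=0.0412; V=4.814815+0.123457+0.041152=4.9794
k=5 load: inc=0.041152, refl=0.041152·0.333333=0.0137; V=4.938272+0.041152+0.013717=4.9931
k=6 src: inc=0.013717, refl=0.013717·0.333333=0.0046; V=4.979424+0.013717+0.004572=4.9977
k=7 load: inc=0.004572, refl=0.004572·0.333333=0.0015; V=4.993141+0.004572+0.001524=4.9992
k=8 src: inc=0.001524, refl=0.001524·0.333333=0.0005; V=4.997714+0.001524+0.000508=4.9997
k=9 load: inc=0.000508, refl=0.000508·0.333333=0.0002; V=4.999238+0.000508+0.000169=4.9999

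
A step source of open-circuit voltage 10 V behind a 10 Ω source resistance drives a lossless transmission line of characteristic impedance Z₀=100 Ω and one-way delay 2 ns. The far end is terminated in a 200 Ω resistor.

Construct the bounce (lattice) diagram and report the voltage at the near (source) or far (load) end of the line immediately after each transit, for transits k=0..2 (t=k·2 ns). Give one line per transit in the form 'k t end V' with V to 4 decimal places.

0 0 source 9.0909
1 2 load 12.1212
2 4 source 9.6419

Γ_L=0.333333, Γ_S=-0.818182; launch V₁=10·100/110=9.090909
k=0 src: V=9.0909
k=1 load: inc=9.090909, refl=9.090909·0.333333=3.0303; V=0.000000+9.090909+3.030303=12.1212
k=2 src: inc=3.030303, refl=3.030303·-0.818182=-2.4793; V=9.090909+3.030303+-2.479339=9.6419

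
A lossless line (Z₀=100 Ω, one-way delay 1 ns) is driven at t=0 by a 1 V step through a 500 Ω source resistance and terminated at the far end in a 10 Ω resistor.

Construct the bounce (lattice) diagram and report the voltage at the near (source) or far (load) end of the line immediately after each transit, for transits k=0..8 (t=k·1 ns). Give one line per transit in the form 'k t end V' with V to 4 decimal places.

0 0 source 0.1667
1 1 load 0.0303
2 2 source -0.0606
3 3 load 0.0138
4 4 source 0.0634
5 5 load 0.0228
6 6 source -0.0043
7 7 load 0.0179
8 8 source 0.0326

Γ_L=-0.818182, Γ_S=0.666667; launch V₁=1·100/600=0.166667
k=0 src: V=0.1667
k=1 load: inc=0.166667, refl=0.166667·-0.818182=-0.1364; V=0.000000+0.166667+-0.136364=0.0303
k=2 src: inc=-0.136364, refl=-0.136364·0.666667=-0.0909; V=0.166667+-0.136364+-0.090909=-0.0606
k=3 load: inc=-0.090909, refl=-0.090909·-0.818182=0.0744; V=0.030303+-0.090909+0.074380=0.0138
k=4 src: inc=0.074380, refl=0.074380·0.666667=0.0496; V=-0.060606+0.074380+0.049587=0.0634
k=5 load: inc=0.049587, refl=0.049587·-0.818182=-0.0406; V=0.013774+0.049587+-0.040571=0.0228
k=6 src: inc=-0.040571, refl=-0.040571·0.666667=-0.0270; V=0.063361+-0.040571+-0.027047=-0.0043
k=7 load: inc=-0.027047, refl=-0.027047·-0.818182=0.0221; V=0.022790+-0.027047+0.022130=0.0179
k=8 src: inc=0.022130, refl=0.022130·0.666667=0.0148; V=-0.004257+0.022130+0.014753=0.0326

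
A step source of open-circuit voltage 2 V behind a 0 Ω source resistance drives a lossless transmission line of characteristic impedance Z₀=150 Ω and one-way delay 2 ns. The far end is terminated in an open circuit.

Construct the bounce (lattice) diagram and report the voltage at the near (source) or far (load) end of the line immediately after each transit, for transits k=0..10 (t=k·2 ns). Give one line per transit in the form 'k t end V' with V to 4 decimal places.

Γ_L=1.000000, Γ_S=-1.000000; launch V₁=2·150/150=2.000000
k=0 src: V=2.0000
k=1 load: inc=2.000000, refl=2.000000·1.000000=2.0000; V=0.000000+2.000000+2.000000=4.0000
k=2 src: inc=2.000000, refl=2.000000·-1.000000=-2.0000; V=2.000000+2.000000+-2.000000=2.0000
k=3 load: inc=-2.000000, refl=-2.000000·1.000000=-2.0000; V=4.000000+-2.000000+-2.000000=0.0000
k=4 src: inc=-2.000000, refl=-2.000000·-1.000000=2.0000; V=2.000000+-2.000000+2.000000=2.0000
k=5 load: inc=2.000000, refl=2.000000·1.000000=2.0000; V=0.000000+2.000000+2.000000=4.0000
k=6 src: inc=2.000000, refl=2.000000·-1.000000=-2.0000; V=2.000000+2.000000+-2.000000=2.0000
k=7 load: inc=-2.000000, refl=-2.000000·1.000000=-2.0000; V=4.000000+-2.000000+-2.000000=0.0000
k=8 src: inc=-2.000000, refl=-2.000000·-1.000000=2.0000; V=2.000000+-2.000000+2.000000=2.0000
k=9 load: inc=2.000000, refl=2.000000·1.000000=2.0000; V=0.000000+2.000000+2.000000=4.0000
k=10 src: inc=2.000000, refl=2.000000·-1.000000=-2.0000; V=2.000000+2.000000+-2.000000=2.0000

0 0 source 2.0000
1 2 load 4.0000
2 4 source 2.0000
3 6 load 0.0000
4 8 source 2.0000
5 10 load 4.0000
6 12 source 2.0000
7 14 load 0.0000
8 16 source 2.0000
9 18 load 4.0000
10 20 source 2.0000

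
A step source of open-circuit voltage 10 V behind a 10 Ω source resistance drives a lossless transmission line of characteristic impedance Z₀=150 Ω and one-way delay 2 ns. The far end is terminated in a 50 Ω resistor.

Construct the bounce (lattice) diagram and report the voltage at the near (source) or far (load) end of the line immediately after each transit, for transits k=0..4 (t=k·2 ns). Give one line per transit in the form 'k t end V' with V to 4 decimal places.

Γ_L=-0.500000, Γ_S=-0.875000; launch V₁=10·150/160=9.375000
k=0 src: V=9.3750
k=1 load: inc=9.375000, refl=9.375000·-0.500000=-4.6875; V=0.000000+9.375000+-4.687500=4.6875
k=2 src: inc=-4.687500, refl=-4.687500·-0.875000=4.1016; V=9.375000+-4.687500+4.101562=8.7891
k=3 load: inc=4.101562, refl=4.101562·-0.500000=-2.0508; V=4.687500+4.101562+-2.050781=6.7383
k=4 src: inc=-2.050781, refl=-2.050781·-0.875000=1.7944; V=8.789062+-2.050781+1.794434=8.5327

0 0 source 9.3750
1 2 load 4.6875
2 4 source 8.7891
3 6 load 6.7383
4 8 source 8.5327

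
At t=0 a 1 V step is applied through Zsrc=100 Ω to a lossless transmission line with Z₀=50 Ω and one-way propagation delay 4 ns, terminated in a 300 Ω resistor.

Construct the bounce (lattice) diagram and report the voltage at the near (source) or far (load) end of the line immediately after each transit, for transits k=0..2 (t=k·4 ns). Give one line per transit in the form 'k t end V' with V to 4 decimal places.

Γ_L=0.714286, Γ_S=0.333333; launch V₁=1·50/150=0.333333
k=0 src: V=0.3333
k=1 load: inc=0.333333, refl=0.333333·0.714286=0.2381; V=0.000000+0.333333+0.238095=0.5714
k=2 src: inc=0.238095, refl=0.238095·0.333333=0.0794; V=0.333333+0.238095+0.079365=0.6508

0 0 source 0.3333
1 4 load 0.5714
2 8 source 0.6508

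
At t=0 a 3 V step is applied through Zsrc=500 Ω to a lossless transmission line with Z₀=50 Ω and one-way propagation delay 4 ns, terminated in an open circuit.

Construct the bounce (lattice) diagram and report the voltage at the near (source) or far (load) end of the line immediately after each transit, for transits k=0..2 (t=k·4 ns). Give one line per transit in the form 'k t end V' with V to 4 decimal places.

0 0 source 0.2727
1 4 load 0.5455
2 8 source 0.7686

Γ_L=1.000000, Γ_S=0.818182; launch V₁=3·50/550=0.272727
k=0 src: V=0.2727
k=1 load: inc=0.272727, refl=0.272727·1.000000=0.2727; V=0.000000+0.272727+0.272727=0.5455
k=2 src: inc=0.272727, refl=0.272727·0.818182=0.2231; V=0.272727+0.272727+0.223140=0.7686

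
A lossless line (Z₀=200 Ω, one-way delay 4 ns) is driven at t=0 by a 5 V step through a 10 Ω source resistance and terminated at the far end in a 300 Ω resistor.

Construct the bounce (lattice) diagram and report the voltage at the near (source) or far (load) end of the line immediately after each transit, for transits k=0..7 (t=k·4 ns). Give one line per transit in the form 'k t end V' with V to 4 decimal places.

Γ_L=0.200000, Γ_S=-0.904762; launch V₁=5·200/210=4.761905
k=0 src: V=4.7619
k=1 load: inc=4.761905, refl=4.761905·0.200000=0.9524; V=0.000000+4.761905+0.952381=5.7143
k=2 src: inc=0.952381, refl=0.952381·-0.904762=-0.8617; V=4.761905+0.952381+-0.861678=4.8526
k=3 load: inc=-0.861678, refl=-0.861678·0.200000=-0.1723; V=5.714286+-0.861678+-0.172336=4.6803
k=4 src: inc=-0.172336, refl=-0.172336·-0.904762=0.1559; V=4.852608+-0.172336+0.155923=4.8362
k=5 load: inc=0.155923, refl=0.155923·0.200000=0.0312; V=4.680272+0.155923+0.031185=4.8674
k=6 src: inc=0.031185, refl=0.031185·-0.904762=-0.0282; V=4.836195+0.031185+-0.028215=4.8392
k=7 load: inc=-0.028215, refl=-0.028215·0.200000=-0.0056; V=4.867379+-0.028215+-0.005643=4.8335

0 0 source 4.7619
1 4 load 5.7143
2 8 source 4.8526
3 12 load 4.6803
4 16 source 4.8362
5 20 load 4.8674
6 24 source 4.8392
7 28 load 4.8335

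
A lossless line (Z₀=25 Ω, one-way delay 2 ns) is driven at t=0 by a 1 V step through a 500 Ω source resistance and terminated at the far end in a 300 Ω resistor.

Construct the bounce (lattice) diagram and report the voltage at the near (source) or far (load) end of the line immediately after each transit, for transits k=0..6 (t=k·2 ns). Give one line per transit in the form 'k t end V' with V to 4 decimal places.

Γ_L=0.846154, Γ_S=0.904762; launch V₁=1·25/525=0.047619
k=0 src: V=0.0476
k=1 load: inc=0.047619, refl=0.047619·0.846154=0.0403; V=0.000000+0.047619+0.040293=0.0879
k=2 src: inc=0.040293, refl=0.040293·0.904762=0.0365; V=0.047619+0.040293+0.036456=0.1244
k=3 load: inc=0.036456, refl=0.036456·0.846154=0.0308; V=0.087912+0.036456+0.030847=0.1552
k=4 src: inc=0.030847, refl=0.030847·0.904762=0.0279; V=0.124368+0.030847+0.027909=0.1831
k=5 load: inc=0.027909, refl=0.027909·0.846154=0.0236; V=0.155215+0.027909+0.023616=0.2067
k=6 src: inc=0.023616, refl=0.023616·0.904762=0.0214; V=0.183124+0.023616+0.021366=0.2281

0 0 source 0.0476
1 2 load 0.0879
2 4 source 0.1244
3 6 load 0.1552
4 8 source 0.1831
5 10 load 0.2067
6 12 source 0.2281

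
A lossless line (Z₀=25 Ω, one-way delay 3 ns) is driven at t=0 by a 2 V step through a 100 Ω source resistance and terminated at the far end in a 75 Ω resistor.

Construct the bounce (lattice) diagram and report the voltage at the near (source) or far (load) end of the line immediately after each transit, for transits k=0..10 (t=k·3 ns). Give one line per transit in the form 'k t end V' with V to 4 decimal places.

Γ_L=0.500000, Γ_S=0.600000; launch V₁=2·25/125=0.400000
k=0 src: V=0.4000
k=1 load: inc=0.400000, refl=0.400000·0.500000=0.2000; V=0.000000+0.400000+0.200000=0.6000
k=2 src: inc=0.200000, refl=0.200000·0.600000=0.1200; V=0.400000+0.200000+0.120000=0.7200
k=3 load: inc=0.120000, refl=0.120000·0.500000=0.0600; V=0.600000+0.120000+0.060000=0.7800
k=4 src: inc=0.060000, refl=0.060000·0.600000=0.0360; V=0.720000+0.060000+0.036000=0.8160
k=5 load: inc=0.036000, refl=0.036000·0.500000=0.0180; V=0.780000+0.036000+0.018000=0.8340
k=6 src: inc=0.018000, refl=0.018000·0.600000=0.0108; V=0.816000+0.018000+0.010800=0.8448
k=7 load: inc=0.010800, refl=0.010800·0.500000=0.0054; V=0.834000+0.010800+0.005400=0.8502
k=8 src: inc=0.005400, refl=0.005400·0.600000=0.0032; V=0.844800+0.005400+0.003240=0.8534
k=9 load: inc=0.003240, refl=0.003240·0.500000=0.0016; V=0.850200+0.003240+0.001620=0.8551
k=10 src: inc=0.001620, refl=0.001620·0.600000=0.0010; V=0.853440+0.001620+0.000972=0.8560

0 0 source 0.4000
1 3 load 0.6000
2 6 source 0.7200
3 9 load 0.7800
4 12 source 0.8160
5 15 load 0.8340
6 18 source 0.8448
7 21 load 0.8502
8 24 source 0.8534
9 27 load 0.8551
10 30 source 0.8560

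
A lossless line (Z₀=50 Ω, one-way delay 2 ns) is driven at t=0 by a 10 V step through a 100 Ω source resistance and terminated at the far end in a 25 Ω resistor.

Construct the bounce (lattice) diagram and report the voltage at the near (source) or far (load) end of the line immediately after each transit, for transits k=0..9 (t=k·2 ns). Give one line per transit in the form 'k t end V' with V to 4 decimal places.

Γ_L=-0.333333, Γ_S=0.333333; launch V₁=10·50/150=3.333333
k=0 src: V=3.3333
k=1 load: inc=3.333333, refl=3.333333·-0.333333=-1.1111; V=0.000000+3.333333+-1.111111=2.2222
k=2 src: inc=-1.111111, refl=-1.111111·0.333333=-0.3704; V=3.333333+-1.111111+-0.370370=1.8519
k=3 load: inc=-0.370370, refl=-0.370370·-0.333333=0.1235; V=2.222222+-0.370370+0.123457=1.9753
k=4 src: inc=0.123457, refl=0.123457·0.333333=0.0412; V=1.851852+0.123457+0.041152=2.0165
k=5 load: inc=0.041152, refl=0.041152·-0.333333=-0.0137; V=1.975309+0.041152+-0.013717=2.0027
k=6 src: inc=-0.013717, refl=-0.013717·0.333333=-0.0046; V=2.016461+-0.013717+-0.004572=1.9982
k=7 load: inc=-0.004572, refl=-0.004572·-0.333333=0.0015; V=2.002743+-0.004572+0.001524=1.9997
k=8 src: inc=0.001524, refl=0.001524·0.333333=0.0005; V=1.998171+0.001524+0.000508=2.0002
k=9 load: inc=0.000508, refl=0.000508·-0.333333=-0.0002; V=1.999695+0.000508+-0.000169=2.0000

0 0 source 3.3333
1 2 load 2.2222
2 4 source 1.8519
3 6 load 1.9753
4 8 source 2.0165
5 10 load 2.0027
6 12 source 1.9982
7 14 load 1.9997
8 16 source 2.0002
9 18 load 2.0000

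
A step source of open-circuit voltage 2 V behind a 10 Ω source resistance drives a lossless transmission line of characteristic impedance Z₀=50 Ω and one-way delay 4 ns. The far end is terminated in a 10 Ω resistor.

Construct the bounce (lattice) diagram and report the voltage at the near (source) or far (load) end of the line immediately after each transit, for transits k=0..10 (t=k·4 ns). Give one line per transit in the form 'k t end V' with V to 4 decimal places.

Γ_L=-0.666667, Γ_S=-0.666667; launch V₁=2·50/60=1.666667
k=0 src: V=1.6667
k=1 load: inc=1.666667, refl=1.666667·-0.666667=-1.1111; V=0.000000+1.666667+-1.111111=0.5556
k=2 src: inc=-1.111111, refl=-1.111111·-0.666667=0.7407; V=1.666667+-1.111111+0.740741=1.2963
k=3 load: inc=0.740741, refl=0.740741·-0.666667=-0.4938; V=0.555556+0.740741+-0.493827=0.8025
k=4 src: inc=-0.493827, refl=-0.493827·-0.666667=0.3292; V=1.296296+-0.493827+0.329218=1.1317
k=5 load: inc=0.329218, refl=0.329218·-0.666667=-0.2195; V=0.802469+0.329218+-0.219479=0.9122
k=6 src: inc=-0.219479, refl=-0.219479·-0.666667=0.1463; V=1.131687+-0.219479+0.146319=1.0585
k=7 load: inc=0.146319, refl=0.146319·-0.666667=-0.0975; V=0.912209+0.146319+-0.097546=0.9610
k=8 src: inc=-0.097546, refl=-0.097546·-0.666667=0.0650; V=1.058528+-0.097546+0.065031=1.0260
k=9 load: inc=0.065031, refl=0.065031·-0.666667=-0.0434; V=0.960982+0.065031+-0.043354=0.9827
k=10 src: inc=-0.043354, refl=-0.043354·-0.666667=0.0289; V=1.026012+-0.043354+0.028903=1.0116

0 0 source 1.6667
1 4 load 0.5556
2 8 source 1.2963
3 12 load 0.8025
4 16 source 1.1317
5 20 load 0.9122
6 24 source 1.0585
7 28 load 0.9610
8 32 source 1.0260
9 36 load 0.9827
10 40 source 1.0116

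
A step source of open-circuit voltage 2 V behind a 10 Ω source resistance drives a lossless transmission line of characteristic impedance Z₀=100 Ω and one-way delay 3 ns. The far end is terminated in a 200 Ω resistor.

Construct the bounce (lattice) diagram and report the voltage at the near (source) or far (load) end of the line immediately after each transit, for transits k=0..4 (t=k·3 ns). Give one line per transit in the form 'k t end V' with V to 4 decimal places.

0 0 source 1.8182
1 3 load 2.4242
2 6 source 1.9284
3 9 load 1.7631
4 12 source 1.8983

Γ_L=0.333333, Γ_S=-0.818182; launch V₁=2·100/110=1.818182
k=0 src: V=1.8182
k=1 load: inc=1.818182, refl=1.818182·0.333333=0.6061; V=0.000000+1.818182+0.606061=2.4242
k=2 src: inc=0.606061, refl=0.606061·-0.818182=-0.4959; V=1.818182+0.606061+-0.495868=1.9284
k=3 load: inc=-0.495868, refl=-0.495868·0.333333=-0.1653; V=2.424242+-0.495868+-0.165289=1.7631
k=4 src: inc=-0.165289, refl=-0.165289·-0.818182=0.1352; V=1.928375+-0.165289+0.135237=1.8983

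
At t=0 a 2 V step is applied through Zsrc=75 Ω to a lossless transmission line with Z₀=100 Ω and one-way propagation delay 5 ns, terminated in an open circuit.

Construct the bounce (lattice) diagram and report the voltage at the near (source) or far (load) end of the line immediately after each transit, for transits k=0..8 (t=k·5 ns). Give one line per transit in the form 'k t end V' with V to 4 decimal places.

Γ_L=1.000000, Γ_S=-0.142857; launch V₁=2·100/175=1.142857
k=0 src: V=1.1429
k=1 load: inc=1.142857, refl=1.142857·1.000000=1.1429; V=0.000000+1.142857+1.142857=2.2857
k=2 src: inc=1.142857, refl=1.142857·-0.142857=-0.1633; V=1.142857+1.142857+-0.163265=2.1224
k=3 load: inc=-0.163265, refl=-0.163265·1.000000=-0.1633; V=2.285714+-0.163265+-0.163265=1.9592
k=4 src: inc=-0.163265, refl=-0.163265·-0.142857=0.0233; V=2.122449+-0.163265+0.023324=1.9825
k=5 load: inc=0.023324, refl=0.023324·1.000000=0.0233; V=1.959184+0.023324+0.023324=2.0058
k=6 src: inc=0.023324, refl=0.023324·-0.142857=-0.0033; V=1.982507+0.023324+-0.003332=2.0025
k=7 load: inc=-0.003332, refl=-0.003332·1.000000=-0.0033; V=2.005831+-0.003332+-0.003332=1.9992
k=8 src: inc=-0.003332, refl=-0.003332·-0.142857=0.0005; V=2.002499+-0.003332+0.000476=1.9996

0 0 source 1.1429
1 5 load 2.2857
2 10 source 2.1224
3 15 load 1.9592
4 20 source 1.9825
5 25 load 2.0058
6 30 source 2.0025
7 35 load 1.9992
8 40 source 1.9996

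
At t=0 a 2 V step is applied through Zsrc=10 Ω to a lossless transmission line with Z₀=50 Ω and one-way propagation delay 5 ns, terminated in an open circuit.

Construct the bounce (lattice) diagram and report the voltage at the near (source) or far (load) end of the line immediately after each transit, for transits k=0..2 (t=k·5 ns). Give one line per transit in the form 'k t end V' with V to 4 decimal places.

Γ_L=1.000000, Γ_S=-0.666667; launch V₁=2·50/60=1.666667
k=0 src: V=1.6667
k=1 load: inc=1.666667, refl=1.666667·1.000000=1.6667; V=0.000000+1.666667+1.666667=3.3333
k=2 src: inc=1.666667, refl=1.666667·-0.666667=-1.1111; V=1.666667+1.666667+-1.111111=2.2222

0 0 source 1.6667
1 5 load 3.3333
2 10 source 2.2222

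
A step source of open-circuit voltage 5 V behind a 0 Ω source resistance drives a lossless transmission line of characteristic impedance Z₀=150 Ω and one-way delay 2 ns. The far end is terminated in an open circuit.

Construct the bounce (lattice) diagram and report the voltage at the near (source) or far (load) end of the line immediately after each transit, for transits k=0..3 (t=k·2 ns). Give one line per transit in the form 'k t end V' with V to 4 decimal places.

Γ_L=1.000000, Γ_S=-1.000000; launch V₁=5·150/150=5.000000
k=0 src: V=5.0000
k=1 load: inc=5.000000, refl=5.000000·1.000000=5.0000; V=0.000000+5.000000+5.000000=10.0000
k=2 src: inc=5.000000, refl=5.000000·-1.000000=-5.0000; V=5.000000+5.000000+-5.000000=5.0000
k=3 load: inc=-5.000000, refl=-5.000000·1.000000=-5.0000; V=10.000000+-5.000000+-5.000000=0.0000

0 0 source 5.0000
1 2 load 10.0000
2 4 source 5.0000
3 6 load 0.0000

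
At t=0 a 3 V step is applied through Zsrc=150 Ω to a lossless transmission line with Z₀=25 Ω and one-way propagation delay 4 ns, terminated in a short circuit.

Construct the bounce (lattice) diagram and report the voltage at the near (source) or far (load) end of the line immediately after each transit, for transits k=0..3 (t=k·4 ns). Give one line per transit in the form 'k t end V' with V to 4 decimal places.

Γ_L=-1.000000, Γ_S=0.714286; launch V₁=3·25/175=0.428571
k=0 src: V=0.4286
k=1 load: inc=0.428571, refl=0.428571·-1.000000=-0.4286; V=0.000000+0.428571+-0.428571=0.0000
k=2 src: inc=-0.428571, refl=-0.428571·0.714286=-0.3061; V=0.428571+-0.428571+-0.306122=-0.3061
k=3 load: inc=-0.306122, refl=-0.306122·-1.000000=0.3061; V=0.000000+-0.306122+0.306122=0.0000

0 0 source 0.4286
1 4 load 0.0000
2 8 source -0.3061
3 12 load 0.0000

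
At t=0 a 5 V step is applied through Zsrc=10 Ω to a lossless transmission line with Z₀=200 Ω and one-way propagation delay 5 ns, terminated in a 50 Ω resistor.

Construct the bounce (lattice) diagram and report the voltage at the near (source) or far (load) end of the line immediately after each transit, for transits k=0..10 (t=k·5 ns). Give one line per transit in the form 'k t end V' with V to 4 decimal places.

0 0 source 4.7619
1 5 load 1.9048
2 10 source 4.4898
3 15 load 2.9388
4 20 source 4.3421
5 25 load 3.5001
6 30 source 4.2619
7 35 load 3.8048
8 40 source 4.2184
9 45 load 3.9702
10 50 source 4.1947

Γ_L=-0.600000, Γ_S=-0.904762; launch V₁=5·200/210=4.761905
k=0 src: V=4.7619
k=1 load: inc=4.761905, refl=4.761905·-0.600000=-2.8571; V=0.000000+4.761905+-2.857143=1.9048
k=2 src: inc=-2.857143, refl=-2.857143·-0.904762=2.5850; V=4.761905+-2.857143+2.585034=4.4898
k=3 load: inc=2.585034, refl=2.585034·-0.600000=-1.5510; V=1.904762+2.585034+-1.551020=2.9388
k=4 src: inc=-1.551020, refl=-1.551020·-0.904762=1.4033; V=4.489796+-1.551020+1.403304=4.3421
k=5 load: inc=1.403304, refl=1.403304·-0.600000=-0.8420; V=2.938776+1.403304+-0.841983=3.5001
k=6 src: inc=-0.841983, refl=-0.841983·-0.904762=0.7618; V=4.342080+-0.841983+0.761794=4.2619
k=7 load: inc=0.761794, refl=0.761794·-0.600000=-0.4571; V=3.500097+0.761794+-0.457076=3.8048
k=8 src: inc=-0.457076, refl=-0.457076·-0.904762=0.4135; V=4.261891+-0.457076+0.413545=4.2184
k=9 load: inc=0.413545, refl=0.413545·-0.600000=-0.2481; V=3.804815+0.413545+-0.248127=3.9702
k=10 src: inc=-0.248127, refl=-0.248127·-0.904762=0.2245; V=4.218360+-0.248127+0.224496=4.1947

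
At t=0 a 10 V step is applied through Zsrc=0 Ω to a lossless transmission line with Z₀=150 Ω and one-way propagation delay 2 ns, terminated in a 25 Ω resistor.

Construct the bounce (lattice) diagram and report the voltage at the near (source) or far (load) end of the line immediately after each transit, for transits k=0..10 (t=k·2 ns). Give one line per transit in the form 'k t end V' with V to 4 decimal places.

Γ_L=-0.714286, Γ_S=-1.000000; launch V₁=10·150/150=10.000000
k=0 src: V=10.0000
k=1 load: inc=10.000000, refl=10.000000·-0.714286=-7.1429; V=0.000000+10.000000+-7.142857=2.8571
k=2 src: inc=-7.142857, refl=-7.142857·-1.000000=7.1429; V=10.000000+-7.142857+7.142857=10.0000
k=3 load: inc=7.142857, refl=7.142857·-0.714286=-5.1020; V=2.857143+7.142857+-5.102041=4.8980
k=4 src: inc=-5.102041, refl=-5.102041·-1.000000=5.1020; V=10.000000+-5.102041+5.102041=10.0000
k=5 load: inc=5.102041, refl=5.102041·-0.714286=-3.6443; V=4.897959+5.102041+-3.644315=6.3557
k=6 src: inc=-3.644315, refl=-3.644315·-1.000000=3.6443; V=10.000000+-3.644315+3.644315=10.0000
k=7 load: inc=3.644315, refl=3.644315·-0.714286=-2.6031; V=6.355685+3.644315+-2.603082=7.3969
k=8 src: inc=-2.603082, refl=-2.603082·-1.000000=2.6031; V=10.000000+-2.603082+2.603082=10.0000
k=9 load: inc=2.603082, refl=2.603082·-0.714286=-1.8593; V=7.396918+2.603082+-1.859344=8.1407
k=10 src: inc=-1.859344, refl=-1.859344·-1.000000=1.8593; V=10.000000+-1.859344+1.859344=10.0000

0 0 source 10.0000
1 2 load 2.8571
2 4 source 10.0000
3 6 load 4.8980
4 8 source 10.0000
5 10 load 6.3557
6 12 source 10.0000
7 14 load 7.3969
8 16 source 10.0000
9 18 load 8.1407
10 20 source 10.0000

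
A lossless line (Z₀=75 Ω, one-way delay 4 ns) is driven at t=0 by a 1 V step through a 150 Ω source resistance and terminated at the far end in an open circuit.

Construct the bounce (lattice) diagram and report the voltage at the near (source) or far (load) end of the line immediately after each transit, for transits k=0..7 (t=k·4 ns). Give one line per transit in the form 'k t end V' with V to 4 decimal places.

Γ_L=1.000000, Γ_S=0.333333; launch V₁=1·75/225=0.333333
k=0 src: V=0.3333
k=1 load: inc=0.333333, refl=0.333333·1.000000=0.3333; V=0.000000+0.333333+0.333333=0.6667
k=2 src: inc=0.333333, refl=0.333333·0.333333=0.1111; V=0.333333+0.333333+0.111111=0.7778
k=3 load: inc=0.111111, refl=0.111111·1.000000=0.1111; V=0.666667+0.111111+0.111111=0.8889
k=4 src: inc=0.111111, refl=0.111111·0.333333=0.0370; V=0.777778+0.111111+0.037037=0.9259
k=5 load: inc=0.037037, refl=0.037037·1.000000=0.0370; V=0.888889+0.037037+0.037037=0.9630
k=6 src: inc=0.037037, refl=0.037037·0.333333=0.0123; V=0.925926+0.037037+0.012346=0.9753
k=7 load: inc=0.012346, refl=0.012346·1.000000=0.0123; V=0.962963+0.012346+0.012346=0.9877

0 0 source 0.3333
1 4 load 0.6667
2 8 source 0.7778
3 12 load 0.8889
4 16 source 0.9259
5 20 load 0.9630
6 24 source 0.9753
7 28 load 0.9877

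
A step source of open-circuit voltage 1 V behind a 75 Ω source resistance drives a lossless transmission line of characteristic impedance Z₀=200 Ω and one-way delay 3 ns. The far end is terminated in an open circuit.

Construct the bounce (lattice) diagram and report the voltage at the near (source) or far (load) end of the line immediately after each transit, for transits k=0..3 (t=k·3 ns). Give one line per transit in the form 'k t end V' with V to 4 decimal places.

Γ_L=1.000000, Γ_S=-0.454545; launch V₁=1·200/275=0.727273
k=0 src: V=0.7273
k=1 load: inc=0.727273, refl=0.727273·1.000000=0.7273; V=0.000000+0.727273+0.727273=1.4545
k=2 src: inc=0.727273, refl=0.727273·-0.454545=-0.3306; V=0.727273+0.727273+-0.330579=1.1240
k=3 load: inc=-0.330579, refl=-0.330579·1.000000=-0.3306; V=1.454545+-0.330579+-0.330579=0.7934

0 0 source 0.7273
1 3 load 1.4545
2 6 source 1.1240
3 9 load 0.7934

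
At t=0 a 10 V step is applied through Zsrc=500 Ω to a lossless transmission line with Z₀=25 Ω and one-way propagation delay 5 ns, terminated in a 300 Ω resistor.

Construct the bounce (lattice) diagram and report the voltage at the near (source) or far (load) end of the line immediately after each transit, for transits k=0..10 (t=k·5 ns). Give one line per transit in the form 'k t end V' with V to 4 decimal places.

Γ_L=0.846154, Γ_S=0.904762; launch V₁=10·25/525=0.476190
k=0 src: V=0.4762
k=1 load: inc=0.476190, refl=0.476190·0.846154=0.4029; V=0.000000+0.476190+0.402930=0.8791
k=2 src: inc=0.402930, refl=0.402930·0.904762=0.3646; V=0.476190+0.402930+0.364556=1.2437
k=3 load: inc=0.364556, refl=0.364556·0.846154=0.3085; V=0.879121+0.364556+0.308471=1.5521
k=4 src: inc=0.308471, refl=0.308471·0.904762=0.2791; V=1.243677+0.308471+0.279092=1.8312
k=5 load: inc=0.279092, refl=0.279092·0.846154=0.2362; V=1.552147+0.279092+0.236155=2.0674
k=6 src: inc=0.236155, refl=0.236155·0.904762=0.2137; V=1.831240+0.236155+0.213664=2.2811
k=7 load: inc=0.213664, refl=0.213664·0.846154=0.1808; V=2.067395+0.213664+0.180793=2.4619
k=8 src: inc=0.180793, refl=0.180793·0.904762=0.1636; V=2.281059+0.180793+0.163574=2.6254
k=9 load: inc=0.163574, refl=0.163574·0.846154=0.1384; V=2.461852+0.163574+0.138409=2.7638
k=10 src: inc=0.138409, refl=0.138409·0.904762=0.1252; V=2.625426+0.138409+0.125227=2.8891

0 0 source 0.4762
1 5 load 0.8791
2 10 source 1.2437
3 15 load 1.5521
4 20 source 1.8312
5 25 load 2.0674
6 30 source 2.2811
7 35 load 2.4619
8 40 source 2.6254
9 45 load 2.7638
10 50 source 2.8891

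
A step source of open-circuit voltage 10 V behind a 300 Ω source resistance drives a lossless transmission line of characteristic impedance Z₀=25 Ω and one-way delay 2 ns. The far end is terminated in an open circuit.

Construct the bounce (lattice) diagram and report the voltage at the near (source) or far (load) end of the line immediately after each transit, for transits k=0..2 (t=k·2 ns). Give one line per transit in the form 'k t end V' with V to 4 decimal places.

Γ_L=1.000000, Γ_S=0.846154; launch V₁=10·25/325=0.769231
k=0 src: V=0.7692
k=1 load: inc=0.769231, refl=0.769231·1.000000=0.7692; V=0.000000+0.769231+0.769231=1.5385
k=2 src: inc=0.769231, refl=0.769231·0.846154=0.6509; V=0.769231+0.769231+0.650888=2.1893

0 0 source 0.7692
1 2 load 1.5385
2 4 source 2.1893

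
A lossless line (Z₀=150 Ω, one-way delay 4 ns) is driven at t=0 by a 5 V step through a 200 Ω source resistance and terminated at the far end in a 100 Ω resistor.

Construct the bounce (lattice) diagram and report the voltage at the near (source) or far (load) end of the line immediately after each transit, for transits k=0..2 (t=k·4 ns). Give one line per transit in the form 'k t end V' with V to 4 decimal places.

0 0 source 2.1429
1 4 load 1.7143
2 8 source 1.6531

Γ_L=-0.200000, Γ_S=0.142857; launch V₁=5·150/350=2.142857
k=0 src: V=2.1429
k=1 load: inc=2.142857, refl=2.142857·-0.200000=-0.4286; V=0.000000+2.142857+-0.428571=1.7143
k=2 src: inc=-0.428571, refl=-0.428571·0.142857=-0.0612; V=2.142857+-0.428571+-0.061224=1.6531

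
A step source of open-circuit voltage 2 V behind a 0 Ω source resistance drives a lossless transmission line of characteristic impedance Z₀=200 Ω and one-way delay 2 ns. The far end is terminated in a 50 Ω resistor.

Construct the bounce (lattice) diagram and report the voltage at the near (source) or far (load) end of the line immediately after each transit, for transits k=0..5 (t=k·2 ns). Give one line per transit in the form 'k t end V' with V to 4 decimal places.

0 0 source 2.0000
1 2 load 0.8000
2 4 source 2.0000
3 6 load 1.2800
4 8 source 2.0000
5 10 load 1.5680

Γ_L=-0.600000, Γ_S=-1.000000; launch V₁=2·200/200=2.000000
k=0 src: V=2.0000
k=1 load: inc=2.000000, refl=2.000000·-0.600000=-1.2000; V=0.000000+2.000000+-1.200000=0.8000
k=2 src: inc=-1.200000, refl=-1.200000·-1.000000=1.2000; V=2.000000+-1.200000+1.200000=2.0000
k=3 load: inc=1.200000, refl=1.200000·-0.600000=-0.7200; V=0.800000+1.200000+-0.720000=1.2800
k=4 src: inc=-0.720000, refl=-0.720000·-1.000000=0.7200; V=2.000000+-0.720000+0.720000=2.0000
k=5 load: inc=0.720000, refl=0.720000·-0.600000=-0.4320; V=1.280000+0.720000+-0.432000=1.5680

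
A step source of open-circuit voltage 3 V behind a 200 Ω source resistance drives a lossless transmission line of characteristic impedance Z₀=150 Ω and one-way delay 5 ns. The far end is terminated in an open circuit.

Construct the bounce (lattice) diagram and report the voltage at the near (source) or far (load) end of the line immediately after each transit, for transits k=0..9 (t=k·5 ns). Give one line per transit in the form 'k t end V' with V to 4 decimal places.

Γ_L=1.000000, Γ_S=0.142857; launch V₁=3·150/350=1.285714
k=0 src: V=1.2857
k=1 load: inc=1.285714, refl=1.285714·1.000000=1.2857; V=0.000000+1.285714+1.285714=2.5714
k=2 src: inc=1.285714, refl=1.285714·0.142857=0.1837; V=1.285714+1.285714+0.183673=2.7551
k=3 load: inc=0.183673, refl=0.183673·1.000000=0.1837; V=2.571429+0.183673+0.183673=2.9388
k=4 src: inc=0.183673, refl=0.183673·0.142857=0.0262; V=2.755102+0.183673+0.026239=2.9650
k=5 load: inc=0.026239, refl=0.026239·1.000000=0.0262; V=2.938776+0.026239+0.026239=2.9913
k=6 src: inc=0.026239, refl=0.026239·0.142857=0.0037; V=2.965015+0.026239+0.003748=2.9950
k=7 load: inc=0.003748, refl=0.003748·1.000000=0.0037; V=2.991254+0.003748+0.003748=2.9988
k=8 src: inc=0.003748, refl=0.003748·0.142857=0.0005; V=2.995002+0.003748+0.000535=2.9993
k=9 load: inc=0.000535, refl=0.000535·1.000000=0.0005; V=2.998751+0.000535+0.000535=2.9998

0 0 source 1.2857
1 5 load 2.5714
2 10 source 2.7551
3 15 load 2.9388
4 20 source 2.9650
5 25 load 2.9913
6 30 source 2.9950
7 35 load 2.9988
8 40 source 2.9993
9 45 load 2.9998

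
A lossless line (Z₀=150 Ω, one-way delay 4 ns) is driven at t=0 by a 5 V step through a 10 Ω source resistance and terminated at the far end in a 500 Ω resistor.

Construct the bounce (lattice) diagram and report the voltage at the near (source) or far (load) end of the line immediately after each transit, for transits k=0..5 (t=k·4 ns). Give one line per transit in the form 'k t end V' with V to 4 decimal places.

0 0 source 4.6875
1 4 load 7.2115
2 8 source 5.0030
3 12 load 3.8138
4 16 source 4.8544
5 20 load 5.4147

Γ_L=0.538462, Γ_S=-0.875000; launch V₁=5·150/160=4.687500
k=0 src: V=4.6875
k=1 load: inc=4.687500, refl=4.687500·0.538462=2.5240; V=0.000000+4.687500+2.524038=7.2115
k=2 src: inc=2.524038, refl=2.524038·-0.875000=-2.2085; V=4.687500+2.524038+-2.208534=5.0030
k=3 load: inc=-2.208534, refl=-2.208534·0.538462=-1.1892; V=7.211538+-2.208534+-1.189210=3.8138
k=4 src: inc=-1.189210, refl=-1.189210·-0.875000=1.0406; V=5.003005+-1.189210+1.040559=4.8544
k=5 load: inc=1.040559, refl=1.040559·0.538462=0.5603; V=3.813794+1.040559+0.560301=5.4147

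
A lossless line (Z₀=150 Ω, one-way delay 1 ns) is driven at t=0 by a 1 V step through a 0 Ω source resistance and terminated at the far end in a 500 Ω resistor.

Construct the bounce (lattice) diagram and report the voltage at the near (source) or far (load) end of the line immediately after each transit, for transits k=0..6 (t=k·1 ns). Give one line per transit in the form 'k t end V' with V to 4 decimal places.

Γ_L=0.538462, Γ_S=-1.000000; launch V₁=1·150/150=1.000000
k=0 src: V=1.0000
k=1 load: inc=1.000000, refl=1.000000·0.538462=0.5385; V=0.000000+1.000000+0.538462=1.5385
k=2 src: inc=0.538462, refl=0.538462·-1.000000=-0.5385; V=1.000000+0.538462+-0.538462=1.0000
k=3 load: inc=-0.538462, refl=-0.538462·0.538462=-0.2899; V=1.538462+-0.538462+-0.289941=0.7101
k=4 src: inc=-0.289941, refl=-0.289941·-1.000000=0.2899; V=1.000000+-0.289941+0.289941=1.0000
k=5 load: inc=0.289941, refl=0.289941·0.538462=0.1561; V=0.710059+0.289941+0.156122=1.1561
k=6 src: inc=0.156122, refl=0.156122·-1.000000=-0.1561; V=1.000000+0.156122+-0.156122=1.0000

0 0 source 1.0000
1 1 load 1.5385
2 2 source 1.0000
3 3 load 0.7101
4 4 source 1.0000
5 5 load 1.1561
6 6 source 1.0000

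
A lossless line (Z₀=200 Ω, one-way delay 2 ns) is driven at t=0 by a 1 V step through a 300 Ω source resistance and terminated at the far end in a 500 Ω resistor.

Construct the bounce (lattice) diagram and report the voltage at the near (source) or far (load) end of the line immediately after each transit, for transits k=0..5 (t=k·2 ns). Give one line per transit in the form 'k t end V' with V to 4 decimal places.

0 0 source 0.4000
1 2 load 0.5714
2 4 source 0.6057
3 6 load 0.6204
4 8 source 0.6233
5 10 load 0.6246

Γ_L=0.428571, Γ_S=0.200000; launch V₁=1·200/500=0.400000
k=0 src: V=0.4000
k=1 load: inc=0.400000, refl=0.400000·0.428571=0.1714; V=0.000000+0.400000+0.171429=0.5714
k=2 src: inc=0.171429, refl=0.171429·0.200000=0.0343; V=0.400000+0.171429+0.034286=0.6057
k=3 load: inc=0.034286, refl=0.034286·0.428571=0.0147; V=0.571429+0.034286+0.014694=0.6204
k=4 src: inc=0.014694, refl=0.014694·0.200000=0.0029; V=0.605714+0.014694+0.002939=0.6233
k=5 load: inc=0.002939, refl=0.002939·0.428571=0.0013; V=0.620408+0.002939+0.001259=0.6246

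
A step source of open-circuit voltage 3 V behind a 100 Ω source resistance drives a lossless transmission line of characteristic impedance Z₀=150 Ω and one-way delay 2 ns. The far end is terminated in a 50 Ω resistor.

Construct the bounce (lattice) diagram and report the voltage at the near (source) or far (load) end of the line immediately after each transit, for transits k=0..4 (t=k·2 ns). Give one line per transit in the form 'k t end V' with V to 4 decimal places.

Γ_L=-0.500000, Γ_S=-0.200000; launch V₁=3·150/250=1.800000
k=0 src: V=1.8000
k=1 load: inc=1.800000, refl=1.800000·-0.500000=-0.9000; V=0.000000+1.800000+-0.900000=0.9000
k=2 src: inc=-0.900000, refl=-0.900000·-0.200000=0.1800; V=1.800000+-0.900000+0.180000=1.0800
k=3 load: inc=0.180000, refl=0.180000·-0.500000=-0.0900; V=0.900000+0.180000+-0.090000=0.9900
k=4 src: inc=-0.090000, refl=-0.090000·-0.200000=0.0180; V=1.080000+-0.090000+0.018000=1.0080

0 0 source 1.8000
1 2 load 0.9000
2 4 source 1.0800
3 6 load 0.9900
4 8 source 1.0080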